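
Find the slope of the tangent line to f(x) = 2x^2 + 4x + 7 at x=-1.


The slope of the tangent line equals f'(x) at the point.
f(x) = 2x^2 + 4x + 7
f'(x) = 4x + 4
At x = -1:
f'(-1) = 4 * (-1) + 4
= -4 + 4
= 0

0


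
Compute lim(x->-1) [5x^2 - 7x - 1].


Since polynomials are continuous, we use direct substitution.
lim(x->-1) of 5x^2 - 7x - 1
= 5 * (-1)^2 - 7 * (-1) - 1
= 5 + 7 - 1
= 11

11


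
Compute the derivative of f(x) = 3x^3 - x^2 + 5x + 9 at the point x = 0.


Differentiate f(x) = 3x^3 - x^2 + 5x + 9 term by term:
f'(x) = 9x^2 - 2x + 5
Substitute x = 0:
f'(0) = 9 * 0^2 - 2 * 0 + 5
= 0 + 0 + 5
= 5

5


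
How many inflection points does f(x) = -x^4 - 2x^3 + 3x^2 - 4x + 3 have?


Inflection points occur where f''(x) = 0 and concavity changes.
f(x) = -x^4 - 2x^3 + 3x^2 - 4x + 3
f'(x) = -4x^3 - 6x^2 + 6x - 4
f''(x) = -12x^2 - 12x + 6
This is a quadratic in x. Use the discriminant to count real roots.
Discriminant = (-12)^2 - 4 * (-12) * 6
= 144 - (-288)
= 432
Since discriminant > 0, f''(x) = 0 has 2 distinct real solutions.
A quadratic with two distinct real roots changes sign at each root, so concavity changes at both.
Number of inflection points: 2

2


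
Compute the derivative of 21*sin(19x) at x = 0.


Apply the chain rule to differentiate 21*sin(19x):
d/dx [21*sin(19x)]
= 21 * cos(19x) * d/dx(19x)
= 21 * 19 * cos(19x)
= 399 * cos(19x)
Evaluate at x = 0:
= 399 * cos(0)
= 399 * 1
= 399

399


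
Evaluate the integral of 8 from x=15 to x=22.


The integral of a constant k over [a, b] equals k * (b - a).
integral from 15 to 22 of 8 dx
= 8 * (22 - 15)
= 8 * 7
= 56

56


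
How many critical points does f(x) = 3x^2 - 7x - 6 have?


Find where f'(x) = 0:
f'(x) = 6x - 7
Set f'(x) = 0:
6x - 7 = 0
x = 7 / 6 = 7/6
This is a linear equation in x, so there is exactly one solution.
Number of critical points: 1

1


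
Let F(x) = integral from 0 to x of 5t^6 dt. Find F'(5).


By the Fundamental Theorem of Calculus (Part 1):
If F(x) = integral from 0 to x of f(t) dt, then F'(x) = f(x)
Here f(t) = 5t^6
So F'(x) = 5x^6
Evaluate at x = 5:
F'(5) = 5 * 5^6
= 5 * 15625
= 78125

78125


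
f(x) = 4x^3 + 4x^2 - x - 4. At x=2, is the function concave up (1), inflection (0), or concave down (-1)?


Concavity is determined by the sign of f''(x).
f(x) = 4x^3 + 4x^2 - x - 4
f'(x) = 12x^2 + 8x - 1
f''(x) = 24x + 8
f''(2) = 24 * 2 + 8
= 48 + 8
= 56
Since f''(2) > 0, the function is concave up (1)

1


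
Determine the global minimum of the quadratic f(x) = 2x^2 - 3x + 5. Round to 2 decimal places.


For a quadratic f(x) = ax^2 + bx + c with a > 0, the minimum is at the vertex.
Vertex x-coordinate: x = -b/(2a)
x = -(-3) / (2 * 2)
x = 3/4
Substitute back to find the minimum value:
f(3/4) = 2 * (3/4)^2 - 3 * (3/4) + 5
= 9/8 - 9/4 + 5
= 31/8 ≈ 3.88

3.88


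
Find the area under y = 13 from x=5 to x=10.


The area under a constant function y = 13 is a rectangle.
Width = 10 - 5 = 5
Height = 13
Area = width * height
= 5 * 13
= 65

65


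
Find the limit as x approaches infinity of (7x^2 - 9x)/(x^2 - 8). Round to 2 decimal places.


For limits at infinity with equal-degree polynomials,
we compare leading coefficients.
Numerator leading term: 7x^2
Denominator leading term: x^2
Divide both by x^2:
lim = (7 - 9/x) / (1 - 8/x^2)
As x -> infinity, the 1/x and 1/x^2 terms vanish:
= 7/1 = 7 = 7.00

7.00


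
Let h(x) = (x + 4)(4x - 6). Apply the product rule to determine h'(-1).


Let u(x) = x + 4 and v(x) = 4x - 6
u'(x) = 1
v'(x) = 4
Product rule: h'(x) = u'(x)*v(x) + u(x)*v'(x)
= 1 * (4x - 6) + (x + 4) * 4
At x = -1:
u(-1) = 1 * (-1) + 4 = 3
v(-1) = 4 * (-1) - 6 = -10
h'(-1) = 1 * (-10) + 3 * 4
= -10 + 12
= 2

2


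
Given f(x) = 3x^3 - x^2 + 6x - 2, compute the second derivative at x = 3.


First derivative:
f'(x) = 9x^2 - 2x + 6
Second derivative:
f''(x) = 18x - 2
Substitute x = 3:
f''(3) = 18 * 3 - 2
= 54 - 2
= 52

52


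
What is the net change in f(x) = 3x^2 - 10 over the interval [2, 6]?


Net change = f(b) - f(a)
f(x) = 3x^2 - 10
Compute f(6):
f(6) = 3 * 6^2 + 0 * 6 - 10
= 108 + 0 - 10
= 98
Compute f(2):
f(2) = 3 * 2^2 + 0 * 2 - 10
= 12 + 0 - 10
= 2
Net change = 98 - 2 = 96

96


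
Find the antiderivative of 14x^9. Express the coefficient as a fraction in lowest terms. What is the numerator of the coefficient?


Apply the power rule for integration:
integral of ax^n dx = a/(n+1) * x^(n+1) + C
integral of 14x^9 dx
= 14/10 * x^10 + C
= 7/5 * x^10 + C
The coefficient in lowest terms is 7/5, and its numerator is 7

7


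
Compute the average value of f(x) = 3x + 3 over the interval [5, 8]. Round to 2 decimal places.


Average value = 1/(b-a) * integral from a to b of f(x) dx
First compute the integral of 3x + 3:
F(x) = (3/2)x^2 + 3x
F(8) = 3/2 * 64 + 3 * 8 = 120
F(5) = 3/2 * 25 + 3 * 5 = 105/2
Integral = 120 - 105/2 = 135/2
Average = (135/2) / (8 - 5) = (135/2) / 3
= 45/2 = 22.50

22.50


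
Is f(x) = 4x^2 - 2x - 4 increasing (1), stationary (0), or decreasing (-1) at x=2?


Compute f'(x) to determine behavior:
f'(x) = 8x - 2
f'(2) = 8 * 2 - 2
= 16 - 2
= 14
Since f'(2) > 0, the function is increasing (1)

1


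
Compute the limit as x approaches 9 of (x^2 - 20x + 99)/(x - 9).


Direct substitution gives 0/0, so we factor the numerator.
Factor: (x^2 - 20x + 99) = (x - 9)(x - 11)
Cancel the common factor (x - 9):
(x^2 - 20x + 99)/(x - 9) = (x - 11)
Now substitute x = 9:
= (9) - (11) = -2

-2


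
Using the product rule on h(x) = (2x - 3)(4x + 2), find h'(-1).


Let u(x) = 2x - 3 and v(x) = 4x + 2
u'(x) = 2
v'(x) = 4
Product rule: h'(x) = u'(x)*v(x) + u(x)*v'(x)
= 2 * (4x + 2) + (2x - 3) * 4
At x = -1:
u(-1) = 2 * (-1) - 3 = -5
v(-1) = 4 * (-1) + 2 = -2
h'(-1) = 2 * (-2) + (-5) * 4
= -4 - 20
= -24

-24


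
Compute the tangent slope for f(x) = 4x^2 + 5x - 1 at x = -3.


The slope of the tangent line equals f'(x) at the point.
f(x) = 4x^2 + 5x - 1
f'(x) = 8x + 5
At x = -3:
f'(-3) = 8 * (-3) + 5
= -24 + 5
= -19

-19


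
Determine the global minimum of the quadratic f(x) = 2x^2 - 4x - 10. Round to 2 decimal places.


For a quadratic f(x) = ax^2 + bx + c with a > 0, the minimum is at the vertex.
Vertex x-coordinate: x = -b/(2a)
x = -(-4) / (2 * 2)
x = 4/4 = 1
Substitute back to find the minimum value:
f(1) = 2 * 1^2 - 4 * 1 - 10
= 2 - 4 - 10
= -12 = -12.00

-12.00


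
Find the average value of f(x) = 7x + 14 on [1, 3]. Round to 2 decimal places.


Average value = 1/(b-a) * integral from a to b of f(x) dx
First compute the integral of 7x + 14:
F(x) = (7/2)x^2 + 14x
F(3) = 7/2 * 9 + 14 * 3 = 147/2
F(1) = 7/2 * 1 + 14 * 1 = 35/2
Integral = 147/2 - 35/2 = 56
Average = 56 / (3 - 1) = 56 / 2
= 28 = 28.00

28.00


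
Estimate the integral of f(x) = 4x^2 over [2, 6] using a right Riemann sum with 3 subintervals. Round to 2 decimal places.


Right Riemann sum uses right endpoints of each subinterval.
Interval: [2, 6], n = 3
dx = (6 - 2) / 3 = 4/3
Right endpoints: [10/3, 14/3, 6]
f values: [400/9, 784/9, 144]
Sum = dx * (sum of f values)
= 4/3 * 2480/9
= 9920/27 ≈ 367.41

367.41


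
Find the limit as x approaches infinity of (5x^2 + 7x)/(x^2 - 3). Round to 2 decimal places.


For limits at infinity with equal-degree polynomials,
we compare leading coefficients.
Numerator leading term: 5x^2
Denominator leading term: x^2
Divide both by x^2:
lim = (5 + 7/x) / (1 - 3/x^2)
As x -> infinity, the 1/x and 1/x^2 terms vanish:
= 5/1 = 5 = 5.00

5.00


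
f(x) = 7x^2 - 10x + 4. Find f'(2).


Differentiate term by term using power and sum rules:
f(x) = 7x^2 - 10x + 4
f'(x) = 14x - 10
Substitute x = 2:
f'(2) = 14 * 2 - 10
= 28 - 10
= 18

18


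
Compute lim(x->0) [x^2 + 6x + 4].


Since polynomials are continuous, we use direct substitution.
lim(x->0) of x^2 + 6x + 4
= 1 * 0^2 + 6 * 0 + 4
= 0 + 0 + 4
= 4

4


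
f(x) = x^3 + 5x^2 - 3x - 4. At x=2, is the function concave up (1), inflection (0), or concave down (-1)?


Concavity is determined by the sign of f''(x).
f(x) = x^3 + 5x^2 - 3x - 4
f'(x) = 3x^2 + 10x - 3
f''(x) = 6x + 10
f''(2) = 6 * 2 + 10
= 12 + 10
= 22
Since f''(2) > 0, the function is concave up (1)

1


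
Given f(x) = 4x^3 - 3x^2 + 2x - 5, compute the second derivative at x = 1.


First derivative:
f'(x) = 12x^2 - 6x + 2
Second derivative:
f''(x) = 24x - 6
Substitute x = 1:
f''(1) = 24 * 1 - 6
= 24 - 6
= 18

18


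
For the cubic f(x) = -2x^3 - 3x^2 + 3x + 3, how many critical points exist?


Find where f'(x) = 0:
f(x) = -2x^3 - 3x^2 + 3x + 3
f'(x) = -6x^2 - 6x + 3
This is a quadratic in x. Use the discriminant to count real roots.
Discriminant = (-6)^2 - 4 * (-6) * 3
= 36 - (-72)
= 108
Since discriminant > 0, f'(x) = 0 has 2 real solutions.
Number of critical points: 2

2


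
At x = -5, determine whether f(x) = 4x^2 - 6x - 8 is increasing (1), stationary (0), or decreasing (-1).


Compute f'(x) to determine behavior:
f'(x) = 8x - 6
f'(-5) = 8 * (-5) - 6
= -40 - 6
= -46
Since f'(-5) < 0, the function is decreasing (-1)

-1


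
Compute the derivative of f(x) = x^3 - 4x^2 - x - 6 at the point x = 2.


Differentiate f(x) = x^3 - 4x^2 - x - 6 term by term:
f'(x) = 3x^2 - 8x - 1
Substitute x = 2:
f'(2) = 3 * 2^2 - 8 * 2 - 1
= 12 - 16 - 1
= -5

-5


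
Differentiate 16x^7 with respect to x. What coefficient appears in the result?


We apply the power rule: d/dx [ax^n] = a*n * x^(n-1)
d/dx [16x^7]
= 16 * 7 * x^(7-1)
= 112x^6
The coefficient is 112

112


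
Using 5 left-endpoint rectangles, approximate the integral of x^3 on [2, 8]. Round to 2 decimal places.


Left Riemann sum uses left endpoints of each subinterval.
Interval: [2, 8], n = 5
dx = (8 - 2) / 5 = 6/5
Left endpoints: [2, 16/5, 22/5, 28/5, 34/5]
f values: [8, 4096/125, 10648/125, 21952/125, 39304/125]
Sum = dx * (sum of f values)
= 6/5 * 616
= 3696/5 = 739.20

739.20


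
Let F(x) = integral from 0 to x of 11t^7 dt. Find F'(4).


By the Fundamental Theorem of Calculus (Part 1):
If F(x) = integral from 0 to x of f(t) dt, then F'(x) = f(x)
Here f(t) = 11t^7
So F'(x) = 11x^7
Evaluate at x = 4:
F'(4) = 11 * 4^7
= 11 * 16384
= 180224

180224


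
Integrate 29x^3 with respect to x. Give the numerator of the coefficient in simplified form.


Apply the power rule for integration:
integral of ax^n dx = a/(n+1) * x^(n+1) + C
integral of 29x^3 dx
= 29/4 * x^4 + C
The coefficient in lowest terms is 29/4, and its numerator is 29

29


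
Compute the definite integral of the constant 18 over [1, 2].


The integral of a constant k over [a, b] equals k * (b - a).
integral from 1 to 2 of 18 dx
= 18 * (2 - 1)
= 18 * 1
= 18

18


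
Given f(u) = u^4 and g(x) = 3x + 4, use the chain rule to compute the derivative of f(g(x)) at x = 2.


Using the chain rule: (f(g(x)))' = f'(g(x)) * g'(x)
First, find g(2):
g(2) = 3 * 2 + 4 = 10
Next, f'(u) = 4u^3
And g'(x) = 3
So f'(g(2)) * g'(2)
= 4 * 10^3 * 3
= 4 * 1000 * 3
= 12000

12000


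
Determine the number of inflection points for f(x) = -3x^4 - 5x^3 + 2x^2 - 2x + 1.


Inflection points occur where f''(x) = 0 and concavity changes.
f(x) = -3x^4 - 5x^3 + 2x^2 - 2x + 1
f'(x) = -12x^3 - 15x^2 + 4x - 2
f''(x) = -36x^2 - 30x + 4
This is a quadratic in x. Use the discriminant to count real roots.
Discriminant = (-30)^2 - 4 * (-36) * 4
= 900 - (-576)
= 1476
Since discriminant > 0, f''(x) = 0 has 2 distinct real solutions.
A quadratic with two distinct real roots changes sign at each root, so concavity changes at both.
Number of inflection points: 2

2


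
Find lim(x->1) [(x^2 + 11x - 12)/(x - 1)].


Direct substitution gives 0/0, so we factor the numerator.
Factor: (x^2 + 11x - 12) = (x - 1)(x + 12)
Cancel the common factor (x - 1):
(x^2 + 11x - 12)/(x - 1) = (x + 12)
Now substitute x = 1:
= (1) - (-12) = 13

13


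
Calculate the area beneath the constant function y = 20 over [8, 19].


The area under a constant function y = 20 is a rectangle.
Width = 19 - 8 = 11
Height = 20
Area = width * height
= 11 * 20
= 220

220


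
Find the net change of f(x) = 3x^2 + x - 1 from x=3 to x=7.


Net change = f(b) - f(a)
f(x) = 3x^2 + x - 1
Compute f(7):
f(7) = 3 * 7^2 + 1 * 7 - 1
= 147 + 7 - 1
= 153
Compute f(3):
f(3) = 3 * 3^2 + 1 * 3 - 1
= 27 + 3 - 1
= 29
Net change = 153 - 29 = 124

124


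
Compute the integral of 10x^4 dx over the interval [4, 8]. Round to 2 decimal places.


Find the antiderivative of 10x^4:
F(x) = 10/5 * x^5
Apply the Fundamental Theorem of Calculus:
F(8) - F(4)
= 10/5 * 8^5 - 10/5 * 4^5
= 10/5 * (32768 - 1024)
= 10/5 * 31744
= 63488 = 63488.00

63488.00


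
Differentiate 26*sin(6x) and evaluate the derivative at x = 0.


Apply the chain rule to differentiate 26*sin(6x):
d/dx [26*sin(6x)]
= 26 * cos(6x) * d/dx(6x)
= 26 * 6 * cos(6x)
= 156 * cos(6x)
Evaluate at x = 0:
= 156 * cos(0)
= 156 * 1
= 156

156


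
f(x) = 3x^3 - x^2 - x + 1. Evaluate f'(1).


Differentiate f(x) = 3x^3 - x^2 - x + 1 term by term:
f'(x) = 9x^2 - 2x - 1
Substitute x = 1:
f'(1) = 9 * 1^2 - 2 * 1 - 1
= 9 - 2 - 1
= 6

6


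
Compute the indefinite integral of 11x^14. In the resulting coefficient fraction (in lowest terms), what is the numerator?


Apply the power rule for integration:
integral of ax^n dx = a/(n+1) * x^(n+1) + C
integral of 11x^14 dx
= 11/15 * x^15 + C
The coefficient in lowest terms is 11/15, and its numerator is 11

11


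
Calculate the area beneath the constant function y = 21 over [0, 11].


The area under a constant function y = 21 is a rectangle.
Width = 11 - 0 = 11
Height = 21
Area = width * height
= 11 * 21
= 231

231


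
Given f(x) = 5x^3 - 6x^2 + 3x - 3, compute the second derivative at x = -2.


First derivative:
f'(x) = 15x^2 - 12x + 3
Second derivative:
f''(x) = 30x - 12
Substitute x = -2:
f''(-2) = 30 * (-2) - 12
= -60 - 12
= -72

-72


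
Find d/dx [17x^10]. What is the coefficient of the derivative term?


We apply the power rule: d/dx [ax^n] = a*n * x^(n-1)
d/dx [17x^10]
= 17 * 10 * x^(10-1)
= 170x^9
The coefficient is 170

170


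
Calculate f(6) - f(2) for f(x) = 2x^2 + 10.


Net change = f(b) - f(a)
f(x) = 2x^2 + 10
Compute f(6):
f(6) = 2 * 6^2 + 0 * 6 + 10
= 72 + 0 + 10
= 82
Compute f(2):
f(2) = 2 * 2^2 + 0 * 2 + 10
= 8 + 0 + 10
= 18
Net change = 82 - 18 = 64

64


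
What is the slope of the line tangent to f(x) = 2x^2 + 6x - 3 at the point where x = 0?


The slope of the tangent line equals f'(x) at the point.
f(x) = 2x^2 + 6x - 3
f'(x) = 4x + 6
At x = 0:
f'(0) = 4 * 0 + 6
= 0 + 6
= 6

6


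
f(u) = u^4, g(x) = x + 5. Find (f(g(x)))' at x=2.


Using the chain rule: (f(g(x)))' = f'(g(x)) * g'(x)
First, find g(2):
g(2) = 1 * 2 + 5 = 7
Next, f'(u) = 4u^3
And g'(x) = 1
So f'(g(2)) * g'(2)
= 4 * 7^3 * 1
= 4 * 343 * 1
= 1372

1372


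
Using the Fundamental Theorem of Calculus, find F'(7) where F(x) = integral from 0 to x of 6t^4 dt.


By the Fundamental Theorem of Calculus (Part 1):
If F(x) = integral from 0 to x of f(t) dt, then F'(x) = f(x)
Here f(t) = 6t^4
So F'(x) = 6x^4
Evaluate at x = 7:
F'(7) = 6 * 7^4
= 6 * 2401
= 14406

14406


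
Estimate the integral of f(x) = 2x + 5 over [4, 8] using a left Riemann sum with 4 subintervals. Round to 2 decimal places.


Left Riemann sum uses left endpoints of each subinterval.
Interval: [4, 8], n = 4
dx = (8 - 4) / 4 = 1
Left endpoints: [4, 5, 6, 7]
f values: [13, 15, 17, 19]
Sum = dx * (sum of f values)
= 1 * 64
= 64 = 64.00

64.00


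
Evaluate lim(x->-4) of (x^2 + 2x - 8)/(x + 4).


Direct substitution gives 0/0, so we factor the numerator.
Factor: (x^2 + 2x - 8) = (x + 4)(x - 2)
Cancel the common factor (x + 4):
(x^2 + 2x - 8)/(x + 4) = (x - 2)
Now substitute x = -4:
= (-4) - (2) = -6

-6


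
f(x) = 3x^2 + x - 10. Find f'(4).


Differentiate term by term using power and sum rules:
f(x) = 3x^2 + x - 10
f'(x) = 6x + 1
Substitute x = 4:
f'(4) = 6 * 4 + 1
= 24 + 1
= 25

25


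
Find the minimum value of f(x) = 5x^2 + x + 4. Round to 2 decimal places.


For a quadratic f(x) = ax^2 + bx + c with a > 0, the minimum is at the vertex.
Vertex x-coordinate: x = -b/(2a)
x = -(1) / (2 * 5)
x = -1/10
Substitute back to find the minimum value:
f(-1/10) = 5 * (-1/10)^2 + 1 * (-1/10) + 4
= 1/20 - 1/10 + 4
= 79/20 = 3.95

3.95


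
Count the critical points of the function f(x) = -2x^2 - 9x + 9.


Find where f'(x) = 0:
f'(x) = -4x - 9
Set f'(x) = 0:
-4x - 9 = 0
x = 9 / (-4) = -9/4
This is a linear equation in x, so there is exactly one solution.
Number of critical points: 1

1


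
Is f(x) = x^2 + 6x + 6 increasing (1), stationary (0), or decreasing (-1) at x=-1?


Compute f'(x) to determine behavior:
f'(x) = 2x + 6
f'(-1) = 2 * (-1) + 6
= -2 + 6
= 4
Since f'(-1) > 0, the function is increasing (1)

1


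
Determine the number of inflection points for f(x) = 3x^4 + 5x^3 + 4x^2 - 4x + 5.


Inflection points occur where f''(x) = 0 and concavity changes.
f(x) = 3x^4 + 5x^3 + 4x^2 - 4x + 5
f'(x) = 12x^3 + 15x^2 + 8x - 4
f''(x) = 36x^2 + 30x + 8
This is a quadratic in x. Use the discriminant to count real roots.
Discriminant = (30)^2 - 4 * 36 * 8
= 900 - 1152
= -252
Since discriminant < 0, f''(x) = 0 has no real solutions.
Number of inflection points: 0

0


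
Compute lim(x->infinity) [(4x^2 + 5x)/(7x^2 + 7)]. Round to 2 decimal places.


For limits at infinity with equal-degree polynomials,
we compare leading coefficients.
Numerator leading term: 4x^2
Denominator leading term: 7x^2
Divide both by x^2:
lim = (4 + 5/x) / (7 + 7/x^2)
As x -> infinity, the 1/x and 1/x^2 terms vanish:
= 4/7 ≈ 0.57

0.57


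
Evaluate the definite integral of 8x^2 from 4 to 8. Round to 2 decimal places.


Find the antiderivative of 8x^2:
F(x) = 8/3 * x^3
Apply the Fundamental Theorem of Calculus:
F(8) - F(4)
= 8/3 * 8^3 - 8/3 * 4^3
= 8/3 * (512 - 64)
= 8/3 * 448
= 3584/3 ≈ 1194.67

1194.67


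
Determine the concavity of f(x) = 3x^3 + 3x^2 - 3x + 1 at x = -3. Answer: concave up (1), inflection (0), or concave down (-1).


Concavity is determined by the sign of f''(x).
f(x) = 3x^3 + 3x^2 - 3x + 1
f'(x) = 9x^2 + 6x - 3
f''(x) = 18x + 6
f''(-3) = 18 * (-3) + 6
= -54 + 6
= -48
Since f''(-3) < 0, the function is concave down (-1)

-1


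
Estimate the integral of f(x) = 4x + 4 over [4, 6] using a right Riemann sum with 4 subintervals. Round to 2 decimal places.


Right Riemann sum uses right endpoints of each subinterval.
Interval: [4, 6], n = 4
dx = (6 - 4) / 4 = 1/2
Right endpoints: [9/2, 5, 11/2, 6]
f values: [22, 24, 26, 28]
Sum = dx * (sum of f values)
= 1/2 * 100
= 50 = 50.00

50.00


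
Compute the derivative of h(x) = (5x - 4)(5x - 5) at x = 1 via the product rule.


Let u(x) = 5x - 4 and v(x) = 5x - 5
u'(x) = 5
v'(x) = 5
Product rule: h'(x) = u'(x)*v(x) + u(x)*v'(x)
= 5 * (5x - 5) + (5x - 4) * 5
At x = 1:
u(1) = 5 * 1 - 4 = 1
v(1) = 5 * 1 - 5 = 0
h'(1) = 5 * 0 + 1 * 5
= 0 + 5
= 5

5


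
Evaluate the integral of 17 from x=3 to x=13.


The integral of a constant k over [a, b] equals k * (b - a).
integral from 3 to 13 of 17 dx
= 17 * (13 - 3)
= 17 * 10
= 170

170


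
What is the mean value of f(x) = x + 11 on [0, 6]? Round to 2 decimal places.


Average value = 1/(b-a) * integral from a to b of f(x) dx
First compute the integral of x + 11:
F(x) = (1/2)x^2 + 11x
F(6) = 1/2 * 36 + 11 * 6 = 84
F(0) = 1/2 * 0 + 11 * 0 = 0
Integral = 84 - 0 = 84
Average = 84 / (6 - 0) = 84 / 6
= 14 = 14.00

14.00


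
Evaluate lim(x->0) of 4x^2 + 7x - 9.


Since polynomials are continuous, we use direct substitution.
lim(x->0) of 4x^2 + 7x - 9
= 4 * 0^2 + 7 * 0 - 9
= 0 + 0 - 9
= -9

-9


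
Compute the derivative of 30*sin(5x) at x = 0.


Apply the chain rule to differentiate 30*sin(5x):
d/dx [30*sin(5x)]
= 30 * cos(5x) * d/dx(5x)
= 30 * 5 * cos(5x)
= 150 * cos(5x)
Evaluate at x = 0:
= 150 * cos(0)
= 150 * 1
= 150

150


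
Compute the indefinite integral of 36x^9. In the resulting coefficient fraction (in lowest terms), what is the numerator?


Apply the power rule for integration:
integral of ax^n dx = a/(n+1) * x^(n+1) + C
integral of 36x^9 dx
= 36/10 * x^10 + C
= 18/5 * x^10 + C
The coefficient in lowest terms is 18/5, and its numerator is 18

18


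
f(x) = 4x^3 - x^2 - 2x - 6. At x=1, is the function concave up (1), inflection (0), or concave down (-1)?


Concavity is determined by the sign of f''(x).
f(x) = 4x^3 - x^2 - 2x - 6
f'(x) = 12x^2 - 2x - 2
f''(x) = 24x - 2
f''(1) = 24 * 1 - 2
= 24 - 2
= 22
Since f''(1) > 0, the function is concave up (1)

1


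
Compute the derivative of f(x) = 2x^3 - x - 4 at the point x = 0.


Differentiate f(x) = 2x^3 - x - 4 term by term:
f'(x) = 6x^2 - 1
Substitute x = 0:
f'(0) = 6 * 0^2 + 0 * 0 - 1
= 0 + 0 - 1
= -1

-1


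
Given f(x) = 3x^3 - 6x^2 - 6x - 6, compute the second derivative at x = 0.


First derivative:
f'(x) = 9x^2 - 12x - 6
Second derivative:
f''(x) = 18x - 12
Substitute x = 0:
f''(0) = 18 * 0 - 12
= 0 - 12
= -12

-12


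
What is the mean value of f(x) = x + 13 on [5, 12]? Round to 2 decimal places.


Average value = 1/(b-a) * integral from a to b of f(x) dx
First compute the integral of x + 13:
F(x) = (1/2)x^2 + 13x
F(12) = 1/2 * 144 + 13 * 12 = 228
F(5) = 1/2 * 25 + 13 * 5 = 155/2
Integral = 228 - 155/2 = 301/2
Average = (301/2) / (12 - 5) = (301/2) / 7
= 43/2 = 21.50

21.50


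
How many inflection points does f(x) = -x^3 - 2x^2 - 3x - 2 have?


Inflection points occur where f''(x) = 0 and concavity changes.
f(x) = -x^3 - 2x^2 - 3x - 2
f'(x) = -3x^2 - 4x - 3
f''(x) = -6x - 4
Set f''(x) = 0:
-6x - 4 = 0
x = 4 / (-6) = -2/3
Since f''(x) is linear (degree 1), it changes sign at this point.
Therefore there is exactly 1 inflection point.

1


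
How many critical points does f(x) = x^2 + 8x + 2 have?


Find where f'(x) = 0:
f'(x) = 2x + 8
Set f'(x) = 0:
2x + 8 = 0
x = -8 / 2 = -4
This is a linear equation in x, so there is exactly one solution.
Number of critical points: 1

1


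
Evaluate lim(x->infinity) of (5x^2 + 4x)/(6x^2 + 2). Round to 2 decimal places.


For limits at infinity with equal-degree polynomials,
we compare leading coefficients.
Numerator leading term: 5x^2
Denominator leading term: 6x^2
Divide both by x^2:
lim = (5 + 4/x) / (6 + 2/x^2)
As x -> infinity, the 1/x and 1/x^2 terms vanish:
= 5/6 ≈ 0.83

0.83


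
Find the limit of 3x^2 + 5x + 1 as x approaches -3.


Since polynomials are continuous, we use direct substitution.
lim(x->-3) of 3x^2 + 5x + 1
= 3 * (-3)^2 + 5 * (-3) + 1
= 27 - 15 + 1
= 13

13


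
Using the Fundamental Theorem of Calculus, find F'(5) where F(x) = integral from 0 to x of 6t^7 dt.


By the Fundamental Theorem of Calculus (Part 1):
If F(x) = integral from 0 to x of f(t) dt, then F'(x) = f(x)
Here f(t) = 6t^7
So F'(x) = 6x^7
Evaluate at x = 5:
F'(5) = 6 * 5^7
= 6 * 78125
= 468750

468750


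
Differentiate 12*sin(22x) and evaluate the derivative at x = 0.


Apply the chain rule to differentiate 12*sin(22x):
d/dx [12*sin(22x)]
= 12 * cos(22x) * d/dx(22x)
= 12 * 22 * cos(22x)
= 264 * cos(22x)
Evaluate at x = 0:
= 264 * cos(0)
= 264 * 1
= 264

264


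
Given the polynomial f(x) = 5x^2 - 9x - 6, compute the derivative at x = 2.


Differentiate term by term using power and sum rules:
f(x) = 5x^2 - 9x - 6
f'(x) = 10x - 9
Substitute x = 2:
f'(2) = 10 * 2 - 9
= 20 - 9
= 11

11


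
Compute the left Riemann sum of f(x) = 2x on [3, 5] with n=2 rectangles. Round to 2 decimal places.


Left Riemann sum uses left endpoints of each subinterval.
Interval: [3, 5], n = 2
dx = (5 - 3) / 2 = 1
Left endpoints: [3, 4]
f values: [6, 8]
Sum = dx * (sum of f values)
= 1 * 14
= 14 = 14.00

14.00


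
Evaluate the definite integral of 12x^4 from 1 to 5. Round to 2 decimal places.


Find the antiderivative of 12x^4:
F(x) = 12/5 * x^5
Apply the Fundamental Theorem of Calculus:
F(5) - F(1)
= 12/5 * 5^5 - 12/5 * 1^5
= 12/5 * (3125 - 1)
= 12/5 * 3124
= 37488/5 = 7497.60

7497.60


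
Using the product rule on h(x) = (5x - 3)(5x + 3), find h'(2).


Let u(x) = 5x - 3 and v(x) = 5x + 3
u'(x) = 5
v'(x) = 5
Product rule: h'(x) = u'(x)*v(x) + u(x)*v'(x)
= 5 * (5x + 3) + (5x - 3) * 5
At x = 2:
u(2) = 5 * 2 - 3 = 7
v(2) = 5 * 2 + 3 = 13
h'(2) = 5 * 13 + 7 * 5
= 65 + 35
= 100

100


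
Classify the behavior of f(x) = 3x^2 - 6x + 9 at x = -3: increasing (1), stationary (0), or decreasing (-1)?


Compute f'(x) to determine behavior:
f'(x) = 6x - 6
f'(-3) = 6 * (-3) - 6
= -18 - 6
= -24
Since f'(-3) < 0, the function is decreasing (-1)

-1


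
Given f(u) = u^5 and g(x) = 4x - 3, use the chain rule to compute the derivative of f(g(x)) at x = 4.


Using the chain rule: (f(g(x)))' = f'(g(x)) * g'(x)
First, find g(4):
g(4) = 4 * 4 - 3 = 13
Next, f'(u) = 5u^4
And g'(x) = 4
So f'(g(4)) * g'(4)
= 5 * 13^4 * 4
= 5 * 28561 * 4
= 571220

571220


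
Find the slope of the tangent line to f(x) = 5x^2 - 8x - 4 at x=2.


The slope of the tangent line equals f'(x) at the point.
f(x) = 5x^2 - 8x - 4
f'(x) = 10x - 8
At x = 2:
f'(2) = 10 * 2 - 8
= 20 - 8
= 12

12


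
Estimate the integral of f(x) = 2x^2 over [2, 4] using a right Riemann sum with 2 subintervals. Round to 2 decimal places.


Right Riemann sum uses right endpoints of each subinterval.
Interval: [2, 4], n = 2
dx = (4 - 2) / 2 = 1
Right endpoints: [3, 4]
f values: [18, 32]
Sum = dx * (sum of f values)
= 1 * 50
= 50 = 50.00

50.00


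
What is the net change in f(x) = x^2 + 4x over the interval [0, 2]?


Net change = f(b) - f(a)
f(x) = x^2 + 4x
Compute f(2):
f(2) = 1 * 2^2 + 4 * 2 + 0
= 4 + 8 + 0
= 12
Compute f(0):
f(0) = 1 * 0^2 + 4 * 0 + 0
= 0 + 0 + 0
= 0
Net change = 12 - 0 = 12

12


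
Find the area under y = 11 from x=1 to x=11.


The area under a constant function y = 11 is a rectangle.
Width = 11 - 1 = 10
Height = 11
Area = width * height
= 10 * 11
= 110

110


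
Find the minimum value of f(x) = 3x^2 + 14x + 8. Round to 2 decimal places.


For a quadratic f(x) = ax^2 + bx + c with a > 0, the minimum is at the vertex.
Vertex x-coordinate: x = -b/(2a)
x = -(14) / (2 * 3)
x = -14/6 = -7/3
Substitute back to find the minimum value:
f(-7/3) = 3 * (-7/3)^2 + 14 * (-7/3) + 8
= 49/3 - 98/3 + 8
= -25/3 ≈ -8.33

-8.33


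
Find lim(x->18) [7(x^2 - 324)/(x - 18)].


Direct substitution gives 0/0, so we factor the numerator.
Factor: 7(x^2 - 324) = 7 * (x - 18)(x + 18)
Cancel the common factor (x - 18):
7(x^2 - 324)/(x - 18) = 7 * (x + 18)
Now substitute x = 18:
= 7 * (18 + 18) = 252

252


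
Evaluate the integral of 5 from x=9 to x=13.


The integral of a constant k over [a, b] equals k * (b - a).
integral from 9 to 13 of 5 dx
= 5 * (13 - 9)
= 5 * 4
= 20

20


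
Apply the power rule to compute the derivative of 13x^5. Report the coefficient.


We apply the power rule: d/dx [ax^n] = a*n * x^(n-1)
d/dx [13x^5]
= 13 * 5 * x^(5-1)
= 65x^4
The coefficient is 65

65


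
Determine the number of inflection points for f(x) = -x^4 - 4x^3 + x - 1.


Inflection points occur where f''(x) = 0 and concavity changes.
f(x) = -x^4 - 4x^3 + x - 1
f'(x) = -4x^3 - 12x^2 + 1
f''(x) = -12x^2 - 24x
This is a quadratic in x. Use the discriminant to count real roots.
Discriminant = (-24)^2 - 4 * (-12) * 0
= 576 - 0
= 576
Since discriminant > 0, f''(x) = 0 has 2 distinct real solutions.
A quadratic with two distinct real roots changes sign at each root, so concavity changes at both.
Number of inflection points: 2

2


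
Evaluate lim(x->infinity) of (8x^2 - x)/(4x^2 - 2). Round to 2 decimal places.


For limits at infinity with equal-degree polynomials,
we compare leading coefficients.
Numerator leading term: 8x^2
Denominator leading term: 4x^2
Divide both by x^2:
lim = (8 - 1/x) / (4 - 2/x^2)
As x -> infinity, the 1/x and 1/x^2 terms vanish:
= 8/4 = 2 = 2.00

2.00


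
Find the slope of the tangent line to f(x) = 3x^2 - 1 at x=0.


The slope of the tangent line equals f'(x) at the point.
f(x) = 3x^2 - 1
f'(x) = 6x
At x = 0:
f'(0) = 6 * 0 + 0
= 0 + 0
= 0

0


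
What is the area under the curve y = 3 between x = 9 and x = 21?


The area under a constant function y = 3 is a rectangle.
Width = 21 - 9 = 12
Height = 3
Area = width * height
= 12 * 3
= 36

36


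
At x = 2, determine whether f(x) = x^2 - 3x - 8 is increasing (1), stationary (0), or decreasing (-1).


Compute f'(x) to determine behavior:
f'(x) = 2x - 3
f'(2) = 2 * 2 - 3
= 4 - 3
= 1
Since f'(2) > 0, the function is increasing (1)

1


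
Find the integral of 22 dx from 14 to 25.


The integral of a constant k over [a, b] equals k * (b - a).
integral from 14 to 25 of 22 dx
= 22 * (25 - 14)
= 22 * 11
= 242

242


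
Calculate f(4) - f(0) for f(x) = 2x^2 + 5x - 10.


Net change = f(b) - f(a)
f(x) = 2x^2 + 5x - 10
Compute f(4):
f(4) = 2 * 4^2 + 5 * 4 - 10
= 32 + 20 - 10
= 42
Compute f(0):
f(0) = 2 * 0^2 + 5 * 0 - 10
= 0 + 0 - 10
= -10
Net change = 42 - (-10) = 52

52


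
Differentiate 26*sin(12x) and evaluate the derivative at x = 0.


Apply the chain rule to differentiate 26*sin(12x):
d/dx [26*sin(12x)]
= 26 * cos(12x) * d/dx(12x)
= 26 * 12 * cos(12x)
= 312 * cos(12x)
Evaluate at x = 0:
= 312 * cos(0)
= 312 * 1
= 312

312


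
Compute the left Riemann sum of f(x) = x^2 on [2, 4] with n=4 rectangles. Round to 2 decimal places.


Left Riemann sum uses left endpoints of each subinterval.
Interval: [2, 4], n = 4
dx = (4 - 2) / 4 = 1/2
Left endpoints: [2, 5/2, 3, 7/2]
f values: [4, 25/4, 9, 49/4]
Sum = dx * (sum of f values)
= 1/2 * 63/2
= 63/4 = 15.75

15.75


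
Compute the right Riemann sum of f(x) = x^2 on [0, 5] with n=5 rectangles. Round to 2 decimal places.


Right Riemann sum uses right endpoints of each subinterval.
Interval: [0, 5], n = 5
dx = (5 - 0) / 5 = 1
Right endpoints: [1, 2, 3, 4, 5]
f values: [1, 4, 9, 16, 25]
Sum = dx * (sum of f values)
= 1 * 55
= 55 = 55.00

55.00


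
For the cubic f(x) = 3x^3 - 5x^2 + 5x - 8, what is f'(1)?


Differentiate f(x) = 3x^3 - 5x^2 + 5x - 8 term by term:
f'(x) = 9x^2 - 10x + 5
Substitute x = 1:
f'(1) = 9 * 1^2 - 10 * 1 + 5
= 9 - 10 + 5
= 4

4


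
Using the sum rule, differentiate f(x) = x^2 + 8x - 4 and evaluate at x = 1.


Differentiate term by term using power and sum rules:
f(x) = x^2 + 8x - 4
f'(x) = 2x + 8
Substitute x = 1:
f'(1) = 2 * 1 + 8
= 2 + 8
= 10

10


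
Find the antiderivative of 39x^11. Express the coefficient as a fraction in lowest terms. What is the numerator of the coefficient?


Apply the power rule for integration:
integral of ax^n dx = a/(n+1) * x^(n+1) + C
integral of 39x^11 dx
= 39/12 * x^12 + C
= 13/4 * x^12 + C
The coefficient in lowest terms is 13/4, and its numerator is 13

13


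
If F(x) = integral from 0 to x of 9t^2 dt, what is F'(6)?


By the Fundamental Theorem of Calculus (Part 1):
If F(x) = integral from 0 to x of f(t) dt, then F'(x) = f(x)
Here f(t) = 9t^2
So F'(x) = 9x^2
Evaluate at x = 6:
F'(6) = 9 * 6^2
= 9 * 36
= 324

324


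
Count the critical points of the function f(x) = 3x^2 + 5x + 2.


Find where f'(x) = 0:
f'(x) = 6x + 5
Set f'(x) = 0:
6x + 5 = 0
x = -5 / 6 = -5/6
This is a linear equation in x, so there is exactly one solution.
Number of critical points: 1

1


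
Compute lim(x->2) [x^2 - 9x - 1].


Since polynomials are continuous, we use direct substitution.
lim(x->2) of x^2 - 9x - 1
= 1 * 2^2 - 9 * 2 - 1
= 4 - 18 - 1
= -15

-15


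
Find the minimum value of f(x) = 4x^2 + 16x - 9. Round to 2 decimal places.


For a quadratic f(x) = ax^2 + bx + c with a > 0, the minimum is at the vertex.
Vertex x-coordinate: x = -b/(2a)
x = -(16) / (2 * 4)
x = -16/8 = -2
Substitute back to find the minimum value:
f(-2) = 4 * (-2)^2 + 16 * (-2) - 9
= 16 - 32 - 9
= -25 = -25.00

-25.00


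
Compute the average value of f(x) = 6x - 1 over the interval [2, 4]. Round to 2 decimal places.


Average value = 1/(b-a) * integral from a to b of f(x) dx
First compute the integral of 6x - 1:
F(x) = 3x^2 - x
F(4) = 3 * 16 - 1 * 4 = 44
F(2) = 3 * 4 - 1 * 2 = 10
Integral = 44 - 10 = 34
Average = 34 / (4 - 2) = 34 / 2
= 17 = 17.00

17.00


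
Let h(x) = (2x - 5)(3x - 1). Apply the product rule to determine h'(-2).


Let u(x) = 2x - 5 and v(x) = 3x - 1
u'(x) = 2
v'(x) = 3
Product rule: h'(x) = u'(x)*v(x) + u(x)*v'(x)
= 2 * (3x - 1) + (2x - 5) * 3
At x = -2:
u(-2) = 2 * (-2) - 5 = -9
v(-2) = 3 * (-2) - 1 = -7
h'(-2) = 2 * (-7) + (-9) * 3
= -14 - 27
= -41

-41


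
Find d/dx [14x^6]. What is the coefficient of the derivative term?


We apply the power rule: d/dx [ax^n] = a*n * x^(n-1)
d/dx [14x^6]
= 14 * 6 * x^(6-1)
= 84x^5
The coefficient is 84

84


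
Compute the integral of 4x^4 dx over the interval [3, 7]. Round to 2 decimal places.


Find the antiderivative of 4x^4:
F(x) = 4/5 * x^5
Apply the Fundamental Theorem of Calculus:
F(7) - F(3)
= 4/5 * 7^5 - 4/5 * 3^5
= 4/5 * (16807 - 243)
= 4/5 * 16564
= 66256/5 = 13251.20

13251.20


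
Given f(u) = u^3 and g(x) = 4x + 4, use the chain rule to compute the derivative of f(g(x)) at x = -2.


Using the chain rule: (f(g(x)))' = f'(g(x)) * g'(x)
First, find g(-2):
g(-2) = 4 * (-2) + 4 = -4
Next, f'(u) = 3u^2
And g'(x) = 4
So f'(g(-2)) * g'(-2)
= 3 * (-4)^2 * 4
= 3 * 16 * 4
= 192

192


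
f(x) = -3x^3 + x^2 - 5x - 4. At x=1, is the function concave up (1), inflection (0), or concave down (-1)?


Concavity is determined by the sign of f''(x).
f(x) = -3x^3 + x^2 - 5x - 4
f'(x) = -9x^2 + 2x - 5
f''(x) = -18x + 2
f''(1) = -18 * 1 + 2
= -18 + 2
= -16
Since f''(1) < 0, the function is concave down (-1)

-1


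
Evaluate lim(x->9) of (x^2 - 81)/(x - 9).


Direct substitution gives 0/0, so we factor the numerator.
Factor: (x^2 - 81) = (x - 9)(x + 9)
Cancel the common factor (x - 9):
(x^2 - 81)/(x - 9) = (x + 9)
Now substitute x = 9:
= (9) - (-9) = 18

18


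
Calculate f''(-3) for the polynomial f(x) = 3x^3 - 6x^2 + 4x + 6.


First derivative:
f'(x) = 9x^2 - 12x + 4
Second derivative:
f''(x) = 18x - 12
Substitute x = -3:
f''(-3) = 18 * (-3) - 12
= -54 - 12
= -66

-66


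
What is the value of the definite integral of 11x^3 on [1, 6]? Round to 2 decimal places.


Find the antiderivative of 11x^3:
F(x) = 11/4 * x^4
Apply the Fundamental Theorem of Calculus:
F(6) - F(1)
= 11/4 * 6^4 - 11/4 * 1^4
= 11/4 * (1296 - 1)
= 11/4 * 1295
= 14245/4 = 3561.25

3561.25


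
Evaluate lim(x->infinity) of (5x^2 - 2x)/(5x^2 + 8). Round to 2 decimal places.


For limits at infinity with equal-degree polynomials,
we compare leading coefficients.
Numerator leading term: 5x^2
Denominator leading term: 5x^2
Divide both by x^2:
lim = (5 - 2/x) / (5 + 8/x^2)
As x -> infinity, the 1/x and 1/x^2 terms vanish:
= 5/5 = 1 = 1.00

1.00


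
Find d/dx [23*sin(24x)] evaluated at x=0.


Apply the chain rule to differentiate 23*sin(24x):
d/dx [23*sin(24x)]
= 23 * cos(24x) * d/dx(24x)
= 23 * 24 * cos(24x)
= 552 * cos(24x)
Evaluate at x = 0:
= 552 * cos(0)
= 552 * 1
= 552

552


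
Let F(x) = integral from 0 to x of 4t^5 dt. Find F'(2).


By the Fundamental Theorem of Calculus (Part 1):
If F(x) = integral from 0 to x of f(t) dt, then F'(x) = f(x)
Here f(t) = 4t^5
So F'(x) = 4x^5
Evaluate at x = 2:
F'(2) = 4 * 2^5
= 4 * 32
= 128

128


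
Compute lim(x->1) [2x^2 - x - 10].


Since polynomials are continuous, we use direct substitution.
lim(x->1) of 2x^2 - x - 10
= 2 * 1^2 - 1 * 1 - 10
= 2 - 1 - 10
= -9

-9


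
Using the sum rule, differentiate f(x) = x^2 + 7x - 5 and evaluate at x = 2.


Differentiate term by term using power and sum rules:
f(x) = x^2 + 7x - 5
f'(x) = 2x + 7
Substitute x = 2:
f'(2) = 2 * 2 + 7
= 4 + 7
= 11

11


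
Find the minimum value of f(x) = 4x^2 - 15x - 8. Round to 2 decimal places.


For a quadratic f(x) = ax^2 + bx + c with a > 0, the minimum is at the vertex.
Vertex x-coordinate: x = -b/(2a)
x = -(-15) / (2 * 4)
x = 15/8
Substitute back to find the minimum value:
f(15/8) = 4 * (15/8)^2 - 15 * (15/8) - 8
= 225/16 - 225/8 - 8
= -353/16 ≈ -22.06

-22.06


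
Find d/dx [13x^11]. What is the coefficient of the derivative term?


We apply the power rule: d/dx [ax^n] = a*n * x^(n-1)
d/dx [13x^11]
= 13 * 11 * x^(11-1)
= 143x^10
The coefficient is 143

143


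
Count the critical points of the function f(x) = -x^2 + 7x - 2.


Find where f'(x) = 0:
f'(x) = -2x + 7
Set f'(x) = 0:
-2x + 7 = 0
x = -7 / (-2) = 7/2
This is a linear equation in x, so there is exactly one solution.
Number of critical points: 1

1


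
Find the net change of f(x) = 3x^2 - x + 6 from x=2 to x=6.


Net change = f(b) - f(a)
f(x) = 3x^2 - x + 6
Compute f(6):
f(6) = 3 * 6^2 - 1 * 6 + 6
= 108 - 6 + 6
= 108
Compute f(2):
f(2) = 3 * 2^2 - 1 * 2 + 6
= 12 - 2 + 6
= 16
Net change = 108 - 16 = 92

92


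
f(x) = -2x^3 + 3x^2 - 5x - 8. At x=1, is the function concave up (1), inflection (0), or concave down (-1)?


Concavity is determined by the sign of f''(x).
f(x) = -2x^3 + 3x^2 - 5x - 8
f'(x) = -6x^2 + 6x - 5
f''(x) = -12x + 6
f''(1) = -12 * 1 + 6
= -12 + 6
= -6
Since f''(1) < 0, the function is concave down (-1)

-1


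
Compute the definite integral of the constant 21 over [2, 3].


The integral of a constant k over [a, b] equals k * (b - a).
integral from 2 to 3 of 21 dx
= 21 * (3 - 2)
= 21 * 1
= 21

21


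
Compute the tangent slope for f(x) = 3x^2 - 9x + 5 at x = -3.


The slope of the tangent line equals f'(x) at the point.
f(x) = 3x^2 - 9x + 5
f'(x) = 6x - 9
At x = -3:
f'(-3) = 6 * (-3) - 9
= -18 - 9
= -27

-27


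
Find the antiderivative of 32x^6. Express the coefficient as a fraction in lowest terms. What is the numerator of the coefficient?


Apply the power rule for integration:
integral of ax^n dx = a/(n+1) * x^(n+1) + C
integral of 32x^6 dx
= 32/7 * x^7 + C
The coefficient in lowest terms is 32/7, and its numerator is 32

32


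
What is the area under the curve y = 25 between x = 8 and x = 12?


The area under a constant function y = 25 is a rectangle.
Width = 12 - 8 = 4
Height = 25
Area = width * height
= 4 * 25
= 100

100


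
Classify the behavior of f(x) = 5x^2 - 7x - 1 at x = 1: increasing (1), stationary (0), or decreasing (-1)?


Compute f'(x) to determine behavior:
f'(x) = 10x - 7
f'(1) = 10 * 1 - 7
= 10 - 7
= 3
Since f'(1) > 0, the function is increasing (1)

1


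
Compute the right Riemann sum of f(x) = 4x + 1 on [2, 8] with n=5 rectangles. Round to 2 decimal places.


Right Riemann sum uses right endpoints of each subinterval.
Interval: [2, 8], n = 5
dx = (8 - 2) / 5 = 6/5
Right endpoints: [16/5, 22/5, 28/5, 34/5, 8]
f values: [69/5, 93/5, 117/5, 141/5, 33]
Sum = dx * (sum of f values)
= 6/5 * 117
= 702/5 = 140.40

140.40


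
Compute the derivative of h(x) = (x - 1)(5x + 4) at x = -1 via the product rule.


Let u(x) = x - 1 and v(x) = 5x + 4
u'(x) = 1
v'(x) = 5
Product rule: h'(x) = u'(x)*v(x) + u(x)*v'(x)
= 1 * (5x + 4) + (x - 1) * 5
At x = -1:
u(-1) = 1 * (-1) - 1 = -2
v(-1) = 5 * (-1) + 4 = -1
h'(-1) = 1 * (-1) + (-2) * 5
= -1 - 10
= -11

-11


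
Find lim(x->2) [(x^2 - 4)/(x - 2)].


Direct substitution gives 0/0, so we factor the numerator.
Factor: (x^2 - 4) = (x - 2)(x + 2)
Cancel the common factor (x - 2):
(x^2 - 4)/(x - 2) = (x + 2)
Now substitute x = 2:
= (2 + 2) = 4

4


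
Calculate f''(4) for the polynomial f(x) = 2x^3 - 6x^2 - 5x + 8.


First derivative:
f'(x) = 6x^2 - 12x - 5
Second derivative:
f''(x) = 12x - 12
Substitute x = 4:
f''(4) = 12 * 4 - 12
= 48 - 12
= 36

36


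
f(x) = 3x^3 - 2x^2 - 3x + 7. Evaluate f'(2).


Differentiate f(x) = 3x^3 - 2x^2 - 3x + 7 term by term:
f'(x) = 9x^2 - 4x - 3
Substitute x = 2:
f'(2) = 9 * 2^2 - 4 * 2 - 3
= 36 - 8 - 3
= 25

25


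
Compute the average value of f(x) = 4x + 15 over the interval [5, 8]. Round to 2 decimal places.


Average value = 1/(b-a) * integral from a to b of f(x) dx
First compute the integral of 4x + 15:
F(x) = 2x^2 + 15x
F(8) = 2 * 64 + 15 * 8 = 248
F(5) = 2 * 25 + 15 * 5 = 125
Integral = 248 - 125 = 123
Average = 123 / (8 - 5) = 123 / 3
= 41 = 41.00

41.00
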